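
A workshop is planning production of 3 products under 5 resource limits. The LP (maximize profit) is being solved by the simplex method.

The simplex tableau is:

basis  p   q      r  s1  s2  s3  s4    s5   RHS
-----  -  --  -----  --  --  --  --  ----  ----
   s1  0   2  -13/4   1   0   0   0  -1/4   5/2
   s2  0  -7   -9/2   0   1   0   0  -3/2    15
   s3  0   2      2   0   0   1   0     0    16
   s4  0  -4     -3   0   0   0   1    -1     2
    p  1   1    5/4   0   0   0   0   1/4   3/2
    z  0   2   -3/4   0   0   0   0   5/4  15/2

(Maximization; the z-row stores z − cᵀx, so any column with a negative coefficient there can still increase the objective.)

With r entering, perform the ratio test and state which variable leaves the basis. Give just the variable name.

p

Ratios: row 1 (s1): entry -13/4 ≤ 0, skip; row 2 (s2): entry -9/2 ≤ 0, skip; row 3 (s3): 16/2 = 8; row 4 (s4): entry -3 ≤ 0, skip; row 5 (p): (3/2)/(5/4) = 6/5.
Minimum ratio 6/5 is in the p row, so p leaves.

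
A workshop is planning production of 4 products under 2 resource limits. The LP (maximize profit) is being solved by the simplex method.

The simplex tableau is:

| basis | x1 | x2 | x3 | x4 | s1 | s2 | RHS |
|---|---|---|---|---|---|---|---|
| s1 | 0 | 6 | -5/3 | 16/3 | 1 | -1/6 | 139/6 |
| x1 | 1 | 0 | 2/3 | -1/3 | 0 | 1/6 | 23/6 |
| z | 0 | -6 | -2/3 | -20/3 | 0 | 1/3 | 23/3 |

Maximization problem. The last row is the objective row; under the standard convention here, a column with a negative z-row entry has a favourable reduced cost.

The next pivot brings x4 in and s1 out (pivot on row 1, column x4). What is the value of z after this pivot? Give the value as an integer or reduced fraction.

293/8

Minimum ratio for x4: (139/6)/(16/3) = 139/32.
z changes by −(z-row coeff of x4)·ratio = −(-20/3)·(139/32) = 695/24.
New z = 23/3 + (695/24) = 293/8.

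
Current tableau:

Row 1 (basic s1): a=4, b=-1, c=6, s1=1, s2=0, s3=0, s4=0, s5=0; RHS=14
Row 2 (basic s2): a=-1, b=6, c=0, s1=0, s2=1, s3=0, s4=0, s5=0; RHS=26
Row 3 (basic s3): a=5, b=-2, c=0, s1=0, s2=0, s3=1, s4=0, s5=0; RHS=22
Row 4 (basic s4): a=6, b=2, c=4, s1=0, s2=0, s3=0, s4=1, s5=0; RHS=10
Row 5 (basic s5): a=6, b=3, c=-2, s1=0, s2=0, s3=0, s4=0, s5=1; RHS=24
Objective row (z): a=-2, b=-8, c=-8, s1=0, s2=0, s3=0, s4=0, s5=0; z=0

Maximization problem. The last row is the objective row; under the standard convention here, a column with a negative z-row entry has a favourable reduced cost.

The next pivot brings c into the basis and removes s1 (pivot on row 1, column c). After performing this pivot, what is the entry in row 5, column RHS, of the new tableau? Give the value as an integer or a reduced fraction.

86/3

Pivot element is row 1, column c: 6.
Normalize row 1: new (row 1, RHS) = 14/6 = 7/3.
row 5 ← row 5 − (-2)·(new row 1): 24 − (-2)·(7/3) = 86/3.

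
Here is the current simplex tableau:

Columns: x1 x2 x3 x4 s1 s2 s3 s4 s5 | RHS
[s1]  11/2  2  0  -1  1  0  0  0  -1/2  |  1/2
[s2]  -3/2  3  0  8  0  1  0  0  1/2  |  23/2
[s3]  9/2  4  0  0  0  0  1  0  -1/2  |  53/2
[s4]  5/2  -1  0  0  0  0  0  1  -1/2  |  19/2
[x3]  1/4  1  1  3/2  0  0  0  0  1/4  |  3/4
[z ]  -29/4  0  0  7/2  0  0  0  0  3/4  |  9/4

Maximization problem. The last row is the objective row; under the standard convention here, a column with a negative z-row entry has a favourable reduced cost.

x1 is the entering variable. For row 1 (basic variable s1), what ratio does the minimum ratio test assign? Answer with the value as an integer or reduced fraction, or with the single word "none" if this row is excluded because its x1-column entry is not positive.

1/11

Ratio = RHS / (x1 entry) = (1/2) / (11/2) = 1/11.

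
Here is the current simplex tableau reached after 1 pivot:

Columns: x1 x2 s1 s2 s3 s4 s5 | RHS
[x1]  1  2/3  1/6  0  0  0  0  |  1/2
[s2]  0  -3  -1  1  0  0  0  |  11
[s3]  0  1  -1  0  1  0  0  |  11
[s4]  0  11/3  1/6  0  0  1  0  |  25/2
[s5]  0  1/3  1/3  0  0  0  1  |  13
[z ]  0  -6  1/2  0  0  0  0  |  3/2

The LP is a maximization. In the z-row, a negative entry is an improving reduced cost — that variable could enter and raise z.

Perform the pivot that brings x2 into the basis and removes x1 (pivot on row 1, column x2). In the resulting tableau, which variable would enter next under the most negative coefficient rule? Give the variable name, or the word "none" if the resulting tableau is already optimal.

Pivot element 2/3. New z-row = old z-row − (-6)·(row 1/(2/3)).
Updated z-row coefficients: x1: 9, x2: 0, s1: 2, s2: 0, s3: 0, s4: 0, s5: 0.
No coefficient is strictly negative; the tableau after this pivot is optimal.

none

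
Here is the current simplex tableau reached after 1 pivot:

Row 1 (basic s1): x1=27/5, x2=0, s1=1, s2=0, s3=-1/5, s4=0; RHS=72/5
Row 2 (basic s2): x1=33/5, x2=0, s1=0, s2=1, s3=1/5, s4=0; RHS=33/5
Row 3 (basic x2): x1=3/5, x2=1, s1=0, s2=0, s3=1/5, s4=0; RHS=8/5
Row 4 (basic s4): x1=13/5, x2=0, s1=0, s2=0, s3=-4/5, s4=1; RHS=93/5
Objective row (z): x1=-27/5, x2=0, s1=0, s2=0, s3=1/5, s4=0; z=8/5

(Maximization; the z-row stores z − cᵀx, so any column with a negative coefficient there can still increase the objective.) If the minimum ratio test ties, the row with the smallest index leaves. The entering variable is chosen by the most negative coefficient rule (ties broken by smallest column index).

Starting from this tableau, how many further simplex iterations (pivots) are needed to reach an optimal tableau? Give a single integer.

1

pivot: x1 in, s2 out → z = 7
No improving column remains; optimal.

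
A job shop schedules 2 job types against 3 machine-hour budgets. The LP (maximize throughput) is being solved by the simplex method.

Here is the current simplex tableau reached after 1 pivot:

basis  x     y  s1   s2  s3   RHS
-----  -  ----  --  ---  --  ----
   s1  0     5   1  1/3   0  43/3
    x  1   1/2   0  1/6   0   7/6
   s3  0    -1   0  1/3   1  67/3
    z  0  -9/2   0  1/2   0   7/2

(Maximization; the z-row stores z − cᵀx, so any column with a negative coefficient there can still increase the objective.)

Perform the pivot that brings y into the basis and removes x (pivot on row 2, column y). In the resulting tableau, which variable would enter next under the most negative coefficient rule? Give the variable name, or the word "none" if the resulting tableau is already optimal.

none

Pivot element 1/2. New z-row = old z-row − (-9/2)·(row 2/(1/2)).
Updated z-row coefficients: x: 9, y: 0, s1: 0, s2: 2, s3: 0.
No coefficient is strictly negative; the tableau after this pivot is optimal.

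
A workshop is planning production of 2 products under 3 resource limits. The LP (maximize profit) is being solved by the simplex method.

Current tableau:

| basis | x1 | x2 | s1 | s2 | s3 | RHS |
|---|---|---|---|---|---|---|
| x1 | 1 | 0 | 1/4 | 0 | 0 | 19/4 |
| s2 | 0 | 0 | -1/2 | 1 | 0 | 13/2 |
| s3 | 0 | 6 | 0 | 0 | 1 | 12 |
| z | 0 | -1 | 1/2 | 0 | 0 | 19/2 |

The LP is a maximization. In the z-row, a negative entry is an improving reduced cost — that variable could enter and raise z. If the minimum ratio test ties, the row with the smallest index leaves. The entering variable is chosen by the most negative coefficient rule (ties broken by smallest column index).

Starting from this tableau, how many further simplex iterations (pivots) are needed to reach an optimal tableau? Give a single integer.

pivot: x2 in, s3 out → z = 23/2
No improving column remains; optimal.

1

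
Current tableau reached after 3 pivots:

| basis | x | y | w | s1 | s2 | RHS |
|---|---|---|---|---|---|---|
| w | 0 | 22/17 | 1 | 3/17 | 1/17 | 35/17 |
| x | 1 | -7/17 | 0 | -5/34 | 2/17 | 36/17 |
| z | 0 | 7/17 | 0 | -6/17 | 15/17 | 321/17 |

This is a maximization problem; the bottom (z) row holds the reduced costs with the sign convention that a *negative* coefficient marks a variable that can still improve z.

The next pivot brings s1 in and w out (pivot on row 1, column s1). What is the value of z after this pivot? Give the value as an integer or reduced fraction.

23

Minimum ratio for s1: (35/17)/(3/17) = 35/3.
z changes by −(z-row coeff of s1)·ratio = −(-6/17)·(35/3) = 70/17.
New z = 321/17 + (70/17) = 23.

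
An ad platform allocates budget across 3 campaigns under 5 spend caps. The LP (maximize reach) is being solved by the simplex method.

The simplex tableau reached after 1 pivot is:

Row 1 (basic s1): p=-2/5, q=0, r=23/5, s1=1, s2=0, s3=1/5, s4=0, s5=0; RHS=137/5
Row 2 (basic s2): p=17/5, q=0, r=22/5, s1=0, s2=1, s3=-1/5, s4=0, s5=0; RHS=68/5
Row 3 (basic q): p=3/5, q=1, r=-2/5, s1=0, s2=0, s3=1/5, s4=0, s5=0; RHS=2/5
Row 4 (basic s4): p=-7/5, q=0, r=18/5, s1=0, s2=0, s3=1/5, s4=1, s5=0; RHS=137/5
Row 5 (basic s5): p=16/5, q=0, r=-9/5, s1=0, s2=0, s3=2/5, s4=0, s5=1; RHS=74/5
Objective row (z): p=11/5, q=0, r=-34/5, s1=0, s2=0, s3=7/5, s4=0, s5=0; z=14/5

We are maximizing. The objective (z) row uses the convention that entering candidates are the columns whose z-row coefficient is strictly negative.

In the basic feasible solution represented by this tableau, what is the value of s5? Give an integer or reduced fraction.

74/5

s5 is basic (row 5); its value is the RHS of that row: 74/5.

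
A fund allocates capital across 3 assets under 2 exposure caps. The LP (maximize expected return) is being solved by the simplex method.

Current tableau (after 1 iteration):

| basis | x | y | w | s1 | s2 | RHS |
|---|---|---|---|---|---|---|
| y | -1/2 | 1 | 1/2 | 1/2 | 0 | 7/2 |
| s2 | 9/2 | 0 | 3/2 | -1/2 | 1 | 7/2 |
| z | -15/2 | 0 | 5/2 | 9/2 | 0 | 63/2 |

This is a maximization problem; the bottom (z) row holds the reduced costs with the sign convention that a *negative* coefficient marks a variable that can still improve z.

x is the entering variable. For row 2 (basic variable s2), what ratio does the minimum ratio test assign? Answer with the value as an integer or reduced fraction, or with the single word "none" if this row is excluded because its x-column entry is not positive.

7/9

Ratio = RHS / (x entry) = (7/2) / (9/2) = 7/9.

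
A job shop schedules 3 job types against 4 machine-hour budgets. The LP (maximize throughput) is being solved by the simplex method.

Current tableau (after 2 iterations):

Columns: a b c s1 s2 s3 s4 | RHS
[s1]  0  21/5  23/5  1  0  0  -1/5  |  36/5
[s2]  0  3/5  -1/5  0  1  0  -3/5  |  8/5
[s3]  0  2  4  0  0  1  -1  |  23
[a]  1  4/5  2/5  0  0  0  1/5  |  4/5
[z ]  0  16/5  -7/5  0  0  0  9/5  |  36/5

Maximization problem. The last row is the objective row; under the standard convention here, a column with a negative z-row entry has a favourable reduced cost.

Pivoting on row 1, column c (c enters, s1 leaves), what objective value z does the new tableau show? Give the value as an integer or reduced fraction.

Minimum ratio for c: (36/5)/(23/5) = 36/23.
z changes by −(z-row coeff of c)·ratio = −(-7/5)·(36/23) = 252/115.
New z = 36/5 + (252/115) = 216/23.

216/23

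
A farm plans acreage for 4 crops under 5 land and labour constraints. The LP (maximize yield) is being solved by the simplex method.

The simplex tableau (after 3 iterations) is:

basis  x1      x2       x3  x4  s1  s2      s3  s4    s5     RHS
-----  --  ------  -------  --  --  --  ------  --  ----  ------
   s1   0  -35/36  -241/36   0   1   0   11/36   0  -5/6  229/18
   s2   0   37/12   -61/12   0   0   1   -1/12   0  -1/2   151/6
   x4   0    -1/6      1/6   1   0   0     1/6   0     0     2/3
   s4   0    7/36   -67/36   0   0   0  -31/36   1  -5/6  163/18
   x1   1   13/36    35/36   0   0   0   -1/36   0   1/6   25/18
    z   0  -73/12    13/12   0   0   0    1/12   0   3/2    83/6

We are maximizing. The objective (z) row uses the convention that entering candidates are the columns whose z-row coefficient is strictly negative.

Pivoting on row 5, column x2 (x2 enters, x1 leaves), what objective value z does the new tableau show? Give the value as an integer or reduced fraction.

484/13

Minimum ratio for x2: (25/18)/(13/36) = 50/13.
z changes by −(z-row coeff of x2)·ratio = −(-73/12)·(50/13) = 1825/78.
New z = 83/6 + (1825/78) = 484/13.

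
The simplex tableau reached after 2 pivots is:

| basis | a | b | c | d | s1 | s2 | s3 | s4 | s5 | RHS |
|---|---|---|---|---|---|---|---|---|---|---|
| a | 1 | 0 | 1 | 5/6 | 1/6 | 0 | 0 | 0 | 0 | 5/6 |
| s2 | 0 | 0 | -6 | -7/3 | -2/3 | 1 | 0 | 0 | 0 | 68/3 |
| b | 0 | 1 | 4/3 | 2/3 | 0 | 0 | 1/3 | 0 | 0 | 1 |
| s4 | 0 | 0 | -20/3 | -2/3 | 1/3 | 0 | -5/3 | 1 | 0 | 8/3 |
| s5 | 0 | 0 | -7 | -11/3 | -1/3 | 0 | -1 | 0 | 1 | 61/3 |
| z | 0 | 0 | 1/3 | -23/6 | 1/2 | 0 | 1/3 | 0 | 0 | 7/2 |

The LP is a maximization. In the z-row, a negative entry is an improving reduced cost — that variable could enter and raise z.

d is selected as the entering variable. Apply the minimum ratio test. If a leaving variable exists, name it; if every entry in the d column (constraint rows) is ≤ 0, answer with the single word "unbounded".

Ratios: row 1 (a): (5/6)/(5/6) = 1; row 2 (s2): entry -7/3 ≤ 0, skip; row 3 (b): 1/(2/3) = 3/2; row 4 (s4): entry -2/3 ≤ 0, skip; row 5 (s5): entry -11/3 ≤ 0, skip.
Minimum ratio is in the a row, so a leaves.

a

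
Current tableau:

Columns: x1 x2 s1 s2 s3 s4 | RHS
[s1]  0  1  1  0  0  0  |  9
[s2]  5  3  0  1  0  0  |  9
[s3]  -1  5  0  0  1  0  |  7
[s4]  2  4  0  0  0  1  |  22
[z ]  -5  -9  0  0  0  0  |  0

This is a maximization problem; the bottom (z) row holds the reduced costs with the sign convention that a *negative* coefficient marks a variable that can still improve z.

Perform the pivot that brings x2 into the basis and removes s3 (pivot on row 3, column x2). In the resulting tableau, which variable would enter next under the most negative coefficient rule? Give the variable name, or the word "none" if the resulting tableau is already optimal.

Pivot element 5. New z-row = old z-row − (-9)·(row 3/5).
Updated z-row coefficients: x1: -34/5, x2: 0, s1: 0, s2: 0, s3: 9/5, s4: 0.
The most negative is -34/5 in column x1, so x1 would enter next.

x1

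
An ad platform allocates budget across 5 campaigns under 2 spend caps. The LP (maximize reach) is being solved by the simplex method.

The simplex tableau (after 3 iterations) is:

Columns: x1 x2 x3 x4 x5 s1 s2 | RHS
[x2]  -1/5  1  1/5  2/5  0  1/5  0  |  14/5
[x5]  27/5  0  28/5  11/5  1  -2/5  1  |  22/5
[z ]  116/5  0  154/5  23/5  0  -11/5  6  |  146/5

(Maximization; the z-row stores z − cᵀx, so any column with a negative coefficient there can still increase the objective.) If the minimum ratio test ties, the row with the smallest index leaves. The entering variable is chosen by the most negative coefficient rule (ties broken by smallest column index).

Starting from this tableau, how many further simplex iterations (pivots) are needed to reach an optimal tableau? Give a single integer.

pivot: s1 in, x2 out → z = 60
No improving column remains; optimal.

1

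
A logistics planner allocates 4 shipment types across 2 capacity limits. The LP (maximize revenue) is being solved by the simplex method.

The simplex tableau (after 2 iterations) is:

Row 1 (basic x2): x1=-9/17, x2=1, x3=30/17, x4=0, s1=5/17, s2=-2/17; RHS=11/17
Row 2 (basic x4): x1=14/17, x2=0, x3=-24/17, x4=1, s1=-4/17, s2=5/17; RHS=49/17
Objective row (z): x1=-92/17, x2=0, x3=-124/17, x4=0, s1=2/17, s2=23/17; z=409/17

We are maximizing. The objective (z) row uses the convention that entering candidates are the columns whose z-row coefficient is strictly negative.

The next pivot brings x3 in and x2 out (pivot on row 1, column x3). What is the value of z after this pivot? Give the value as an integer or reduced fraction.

Minimum ratio for x3: (11/17)/(30/17) = 11/30.
z changes by −(z-row coeff of x3)·ratio = −(-124/17)·(11/30) = 682/255.
New z = 409/17 + (682/255) = 401/15.

401/15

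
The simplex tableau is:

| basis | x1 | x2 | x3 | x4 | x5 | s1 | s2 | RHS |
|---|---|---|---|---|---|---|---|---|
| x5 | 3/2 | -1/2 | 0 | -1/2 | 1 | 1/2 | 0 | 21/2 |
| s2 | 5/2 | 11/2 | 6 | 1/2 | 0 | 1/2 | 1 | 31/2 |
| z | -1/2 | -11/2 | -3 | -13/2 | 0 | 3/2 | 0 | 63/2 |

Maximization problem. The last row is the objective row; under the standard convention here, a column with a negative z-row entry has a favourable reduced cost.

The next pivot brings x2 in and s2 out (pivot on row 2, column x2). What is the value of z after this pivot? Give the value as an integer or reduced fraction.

Minimum ratio for x2: (31/2)/(11/2) = 31/11.
z changes by −(z-row coeff of x2)·ratio = −(-11/2)·(31/11) = 31/2.
New z = 63/2 + (31/2) = 47.

47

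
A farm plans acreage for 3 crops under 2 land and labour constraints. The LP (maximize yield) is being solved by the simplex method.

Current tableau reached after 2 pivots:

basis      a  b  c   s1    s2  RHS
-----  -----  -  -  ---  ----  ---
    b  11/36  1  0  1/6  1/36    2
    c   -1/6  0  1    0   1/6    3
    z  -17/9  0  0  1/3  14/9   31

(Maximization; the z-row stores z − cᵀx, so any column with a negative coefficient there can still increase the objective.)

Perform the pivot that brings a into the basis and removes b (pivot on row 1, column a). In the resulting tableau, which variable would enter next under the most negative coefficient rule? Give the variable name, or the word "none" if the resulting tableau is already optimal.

Pivot element 11/36. New z-row = old z-row − (-17/9)·(row 1/(11/36)).
Updated z-row coefficients: a: 0, b: 68/11, c: 0, s1: 15/11, s2: 19/11.
No coefficient is strictly negative; the tableau after this pivot is optimal.

none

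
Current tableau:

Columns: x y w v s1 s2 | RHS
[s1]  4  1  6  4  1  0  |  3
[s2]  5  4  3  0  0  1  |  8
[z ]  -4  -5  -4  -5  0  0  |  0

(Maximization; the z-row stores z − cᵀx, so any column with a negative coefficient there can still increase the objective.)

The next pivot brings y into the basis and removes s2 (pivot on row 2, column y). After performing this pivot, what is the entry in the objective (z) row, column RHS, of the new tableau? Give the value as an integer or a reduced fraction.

10

Pivot element is row 2, column y: 4.
Normalize row 2: new (row 2, RHS) = 8/4 = 2.
z-row ← z-row − (-5)·(new row 2): 0 − (-5)·2 = 10.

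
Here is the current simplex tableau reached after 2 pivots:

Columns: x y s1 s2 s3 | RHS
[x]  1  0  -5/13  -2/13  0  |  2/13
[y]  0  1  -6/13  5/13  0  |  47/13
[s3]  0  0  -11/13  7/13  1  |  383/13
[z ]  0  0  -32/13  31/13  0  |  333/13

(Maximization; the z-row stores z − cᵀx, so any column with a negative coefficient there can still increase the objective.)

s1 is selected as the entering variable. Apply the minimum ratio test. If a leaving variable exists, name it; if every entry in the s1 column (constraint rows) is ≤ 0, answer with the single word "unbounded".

unbounded

s1-column entries: row 1: -5/13, row 2: -6/13, row 3: -11/13. All ≤ 0, so s1 can increase without bound; the LP is unbounded in this direction.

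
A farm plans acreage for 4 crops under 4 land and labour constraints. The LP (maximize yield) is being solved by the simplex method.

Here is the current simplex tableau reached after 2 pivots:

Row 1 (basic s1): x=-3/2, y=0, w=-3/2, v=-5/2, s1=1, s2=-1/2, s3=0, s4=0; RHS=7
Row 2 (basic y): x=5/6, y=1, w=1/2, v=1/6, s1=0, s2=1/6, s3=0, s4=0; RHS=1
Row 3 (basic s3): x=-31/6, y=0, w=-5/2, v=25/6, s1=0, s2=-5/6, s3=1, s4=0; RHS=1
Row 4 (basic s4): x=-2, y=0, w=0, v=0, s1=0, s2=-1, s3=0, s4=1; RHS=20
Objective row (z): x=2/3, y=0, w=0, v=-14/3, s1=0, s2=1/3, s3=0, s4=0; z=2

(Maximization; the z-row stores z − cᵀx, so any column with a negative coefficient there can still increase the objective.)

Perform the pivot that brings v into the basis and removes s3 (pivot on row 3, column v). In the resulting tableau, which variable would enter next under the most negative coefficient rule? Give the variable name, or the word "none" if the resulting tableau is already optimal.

x

Pivot element 25/6. New z-row = old z-row − (-14/3)·(row 3/(25/6)).
Updated z-row coefficients: x: -128/25, y: 0, w: -14/5, v: 0, s1: 0, s2: -3/5, s3: 28/25, s4: 0.
The most negative is -128/25 in column x, so x would enter next.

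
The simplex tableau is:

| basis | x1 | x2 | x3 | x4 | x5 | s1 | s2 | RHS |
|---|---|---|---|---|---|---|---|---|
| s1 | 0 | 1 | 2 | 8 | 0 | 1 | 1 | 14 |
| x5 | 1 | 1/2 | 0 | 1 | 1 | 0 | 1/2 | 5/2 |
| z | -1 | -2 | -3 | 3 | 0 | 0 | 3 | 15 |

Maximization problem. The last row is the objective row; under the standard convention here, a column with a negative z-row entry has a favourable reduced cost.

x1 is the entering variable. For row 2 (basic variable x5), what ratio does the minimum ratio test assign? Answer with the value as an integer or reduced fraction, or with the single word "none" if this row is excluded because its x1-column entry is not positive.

Ratio = RHS / (x1 entry) = (5/2) / 1 = 5/2.

5/2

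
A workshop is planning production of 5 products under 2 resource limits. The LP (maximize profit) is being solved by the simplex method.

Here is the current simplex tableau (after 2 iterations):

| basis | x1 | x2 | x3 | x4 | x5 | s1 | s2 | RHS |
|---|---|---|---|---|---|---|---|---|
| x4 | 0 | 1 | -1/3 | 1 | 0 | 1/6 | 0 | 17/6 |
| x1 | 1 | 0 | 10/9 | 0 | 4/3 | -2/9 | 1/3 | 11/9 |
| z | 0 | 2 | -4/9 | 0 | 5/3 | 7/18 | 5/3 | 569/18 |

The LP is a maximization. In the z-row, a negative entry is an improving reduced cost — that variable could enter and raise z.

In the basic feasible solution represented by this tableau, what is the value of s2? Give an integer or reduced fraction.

s2 is nonbasic (not in the basis column), so its value in the current BFS is 0.

0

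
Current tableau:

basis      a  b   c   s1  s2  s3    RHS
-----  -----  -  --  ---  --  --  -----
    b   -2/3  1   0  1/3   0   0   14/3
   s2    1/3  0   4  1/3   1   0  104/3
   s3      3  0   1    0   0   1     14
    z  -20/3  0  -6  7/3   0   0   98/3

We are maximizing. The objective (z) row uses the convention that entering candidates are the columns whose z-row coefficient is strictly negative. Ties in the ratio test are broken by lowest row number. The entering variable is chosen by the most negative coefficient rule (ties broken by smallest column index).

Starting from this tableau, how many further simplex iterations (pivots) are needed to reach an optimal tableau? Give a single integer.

pivot: a in, s3 out → z = 574/9
pivot: c in, s2 out → z = 3358/35
No improving column remains; optimal.

2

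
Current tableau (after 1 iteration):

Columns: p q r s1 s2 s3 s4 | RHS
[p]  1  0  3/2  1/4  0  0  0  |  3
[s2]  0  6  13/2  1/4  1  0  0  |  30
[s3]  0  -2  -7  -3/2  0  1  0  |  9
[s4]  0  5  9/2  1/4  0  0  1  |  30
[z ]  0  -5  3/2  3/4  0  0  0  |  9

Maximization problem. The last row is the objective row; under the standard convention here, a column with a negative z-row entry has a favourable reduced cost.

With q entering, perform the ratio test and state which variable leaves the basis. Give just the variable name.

Ratios: row 1 (p): entry 0 ≤ 0, skip; row 2 (s2): 30/6 = 5; row 3 (s3): entry -2 ≤ 0, skip; row 4 (s4): 30/5 = 6.
Minimum ratio 5 is in the s2 row, so s2 leaves.

s2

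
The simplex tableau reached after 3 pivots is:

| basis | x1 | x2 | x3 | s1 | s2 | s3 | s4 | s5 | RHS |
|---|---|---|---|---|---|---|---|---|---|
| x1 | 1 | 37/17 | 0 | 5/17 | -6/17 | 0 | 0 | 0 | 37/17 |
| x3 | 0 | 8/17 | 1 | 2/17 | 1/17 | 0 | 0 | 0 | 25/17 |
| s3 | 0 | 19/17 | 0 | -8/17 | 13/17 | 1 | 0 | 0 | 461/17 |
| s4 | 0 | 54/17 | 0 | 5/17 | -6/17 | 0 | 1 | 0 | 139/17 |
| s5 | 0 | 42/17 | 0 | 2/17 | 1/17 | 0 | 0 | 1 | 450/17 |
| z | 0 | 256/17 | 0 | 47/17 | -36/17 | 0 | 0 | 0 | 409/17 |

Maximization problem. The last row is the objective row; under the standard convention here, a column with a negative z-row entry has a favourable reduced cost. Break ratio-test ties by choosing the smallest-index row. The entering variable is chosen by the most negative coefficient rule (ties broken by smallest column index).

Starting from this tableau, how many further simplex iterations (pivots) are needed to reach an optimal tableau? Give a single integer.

pivot: s2 in, x3 out → z = 77
No improving column remains; optimal.

1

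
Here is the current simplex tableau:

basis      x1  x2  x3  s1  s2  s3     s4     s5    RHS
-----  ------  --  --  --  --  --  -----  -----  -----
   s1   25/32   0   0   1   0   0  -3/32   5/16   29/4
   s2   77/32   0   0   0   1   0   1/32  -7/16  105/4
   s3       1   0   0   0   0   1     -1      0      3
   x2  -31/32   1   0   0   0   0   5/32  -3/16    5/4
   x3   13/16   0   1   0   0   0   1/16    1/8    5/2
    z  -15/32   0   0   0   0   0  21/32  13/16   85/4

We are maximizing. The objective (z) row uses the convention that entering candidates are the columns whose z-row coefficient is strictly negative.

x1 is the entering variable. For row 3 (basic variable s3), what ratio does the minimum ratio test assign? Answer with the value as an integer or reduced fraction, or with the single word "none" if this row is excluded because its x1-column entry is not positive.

Ratio = RHS / (x1 entry) = 3 / 1 = 3.

3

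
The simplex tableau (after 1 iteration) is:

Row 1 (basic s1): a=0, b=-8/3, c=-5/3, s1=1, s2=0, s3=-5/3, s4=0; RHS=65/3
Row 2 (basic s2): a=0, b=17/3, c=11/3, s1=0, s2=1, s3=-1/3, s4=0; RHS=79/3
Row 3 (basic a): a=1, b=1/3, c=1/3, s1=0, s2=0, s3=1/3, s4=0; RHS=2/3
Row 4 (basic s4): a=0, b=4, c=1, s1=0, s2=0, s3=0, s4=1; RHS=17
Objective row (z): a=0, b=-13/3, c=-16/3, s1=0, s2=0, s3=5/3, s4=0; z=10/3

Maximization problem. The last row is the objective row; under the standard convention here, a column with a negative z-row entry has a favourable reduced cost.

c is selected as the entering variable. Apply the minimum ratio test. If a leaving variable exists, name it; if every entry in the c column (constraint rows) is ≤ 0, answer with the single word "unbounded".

a

Ratios: row 1 (s1): entry -5/3 ≤ 0, skip; row 2 (s2): (79/3)/(11/3) = 79/11; row 3 (a): (2/3)/(1/3) = 2; row 4 (s4): 17/1 = 17.
Minimum ratio is in the a row, so a leaves.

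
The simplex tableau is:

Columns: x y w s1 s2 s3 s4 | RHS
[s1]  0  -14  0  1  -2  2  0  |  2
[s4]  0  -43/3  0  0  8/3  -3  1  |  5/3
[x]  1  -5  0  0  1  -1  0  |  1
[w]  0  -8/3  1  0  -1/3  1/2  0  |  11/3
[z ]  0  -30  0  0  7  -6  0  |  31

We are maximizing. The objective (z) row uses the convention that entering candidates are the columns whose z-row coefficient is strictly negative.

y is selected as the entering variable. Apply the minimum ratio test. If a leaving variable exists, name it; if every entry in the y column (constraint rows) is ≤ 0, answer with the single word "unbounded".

unbounded

y-column entries: row 1: -14, row 2: -43/3, row 3: -5, row 4: -8/3. All ≤ 0, so y can increase without bound; the LP is unbounded in this direction.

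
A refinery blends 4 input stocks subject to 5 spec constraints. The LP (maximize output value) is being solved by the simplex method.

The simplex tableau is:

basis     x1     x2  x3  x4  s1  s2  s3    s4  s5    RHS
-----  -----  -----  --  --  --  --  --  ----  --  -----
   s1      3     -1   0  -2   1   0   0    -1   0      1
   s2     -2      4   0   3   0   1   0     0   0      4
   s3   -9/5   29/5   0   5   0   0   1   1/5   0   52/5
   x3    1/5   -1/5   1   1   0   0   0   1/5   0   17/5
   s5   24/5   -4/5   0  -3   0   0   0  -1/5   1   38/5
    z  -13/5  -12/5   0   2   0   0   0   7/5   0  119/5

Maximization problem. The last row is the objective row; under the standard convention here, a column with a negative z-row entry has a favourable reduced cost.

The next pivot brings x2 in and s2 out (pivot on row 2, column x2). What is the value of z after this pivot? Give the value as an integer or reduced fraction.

Minimum ratio for x2: 4/4 = 1.
z changes by −(z-row coeff of x2)·ratio = −(-12/5)·1 = 12/5.
New z = 119/5 + (12/5) = 131/5.

131/5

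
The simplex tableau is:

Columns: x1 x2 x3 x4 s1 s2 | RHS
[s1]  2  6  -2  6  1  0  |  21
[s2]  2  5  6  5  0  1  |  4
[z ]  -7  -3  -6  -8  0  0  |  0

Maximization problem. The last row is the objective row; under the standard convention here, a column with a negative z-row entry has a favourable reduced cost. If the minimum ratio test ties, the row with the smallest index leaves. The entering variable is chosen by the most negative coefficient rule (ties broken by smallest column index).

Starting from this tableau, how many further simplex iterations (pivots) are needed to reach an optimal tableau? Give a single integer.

pivot: x4 in, s2 out → z = 32/5
pivot: x1 in, x4 out → z = 14
No improving column remains; optimal.

2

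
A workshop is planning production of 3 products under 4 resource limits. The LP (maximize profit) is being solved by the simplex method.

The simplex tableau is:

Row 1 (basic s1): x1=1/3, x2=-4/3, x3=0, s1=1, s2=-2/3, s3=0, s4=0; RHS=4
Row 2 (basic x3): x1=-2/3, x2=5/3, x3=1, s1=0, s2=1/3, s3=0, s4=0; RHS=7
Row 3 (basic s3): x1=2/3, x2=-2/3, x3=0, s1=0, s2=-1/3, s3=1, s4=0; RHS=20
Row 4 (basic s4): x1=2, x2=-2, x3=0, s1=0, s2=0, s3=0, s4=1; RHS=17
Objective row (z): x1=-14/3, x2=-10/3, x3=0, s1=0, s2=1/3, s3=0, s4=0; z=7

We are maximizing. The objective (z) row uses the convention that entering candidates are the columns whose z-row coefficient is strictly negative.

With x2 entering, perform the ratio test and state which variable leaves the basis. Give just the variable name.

x3

Ratios: row 1 (s1): entry -4/3 ≤ 0, skip; row 2 (x3): 7/(5/3) = 21/5; row 3 (s3): entry -2/3 ≤ 0, skip; row 4 (s4): entry -2 ≤ 0, skip.
Minimum ratio 21/5 is in the x3 row, so x3 leaves.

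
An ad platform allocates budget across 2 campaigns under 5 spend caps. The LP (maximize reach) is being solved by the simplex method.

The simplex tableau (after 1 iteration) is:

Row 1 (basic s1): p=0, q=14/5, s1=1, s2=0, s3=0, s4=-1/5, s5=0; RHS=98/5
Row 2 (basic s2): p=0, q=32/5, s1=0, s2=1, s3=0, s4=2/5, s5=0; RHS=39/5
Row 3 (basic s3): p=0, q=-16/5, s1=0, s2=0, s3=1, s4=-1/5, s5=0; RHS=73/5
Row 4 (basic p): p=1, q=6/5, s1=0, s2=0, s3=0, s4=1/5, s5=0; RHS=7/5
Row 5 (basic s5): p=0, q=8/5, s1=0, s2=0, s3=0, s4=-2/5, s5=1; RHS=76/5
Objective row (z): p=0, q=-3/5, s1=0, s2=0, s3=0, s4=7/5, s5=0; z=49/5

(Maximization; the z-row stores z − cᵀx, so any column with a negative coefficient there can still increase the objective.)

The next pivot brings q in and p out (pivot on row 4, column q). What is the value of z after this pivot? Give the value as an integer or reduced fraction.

Minimum ratio for q: (7/5)/(6/5) = 7/6.
z changes by −(z-row coeff of q)·ratio = −(-3/5)·(7/6) = 7/10.
New z = 49/5 + (7/10) = 21/2.

21/2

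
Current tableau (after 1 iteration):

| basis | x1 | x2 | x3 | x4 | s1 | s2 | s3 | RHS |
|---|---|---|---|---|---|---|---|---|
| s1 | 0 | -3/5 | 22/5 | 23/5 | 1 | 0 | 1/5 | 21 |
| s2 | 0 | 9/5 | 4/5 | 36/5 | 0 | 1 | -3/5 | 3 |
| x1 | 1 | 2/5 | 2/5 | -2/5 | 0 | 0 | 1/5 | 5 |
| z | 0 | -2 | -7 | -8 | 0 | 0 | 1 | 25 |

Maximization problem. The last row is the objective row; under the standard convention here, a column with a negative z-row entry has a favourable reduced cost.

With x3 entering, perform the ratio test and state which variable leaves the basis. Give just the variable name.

Ratios: row 1 (s1): 21/(22/5) = 105/22; row 2 (s2): 3/(4/5) = 15/4; row 3 (x1): 5/(2/5) = 25/2.
Minimum ratio 15/4 is in the s2 row, so s2 leaves.

s2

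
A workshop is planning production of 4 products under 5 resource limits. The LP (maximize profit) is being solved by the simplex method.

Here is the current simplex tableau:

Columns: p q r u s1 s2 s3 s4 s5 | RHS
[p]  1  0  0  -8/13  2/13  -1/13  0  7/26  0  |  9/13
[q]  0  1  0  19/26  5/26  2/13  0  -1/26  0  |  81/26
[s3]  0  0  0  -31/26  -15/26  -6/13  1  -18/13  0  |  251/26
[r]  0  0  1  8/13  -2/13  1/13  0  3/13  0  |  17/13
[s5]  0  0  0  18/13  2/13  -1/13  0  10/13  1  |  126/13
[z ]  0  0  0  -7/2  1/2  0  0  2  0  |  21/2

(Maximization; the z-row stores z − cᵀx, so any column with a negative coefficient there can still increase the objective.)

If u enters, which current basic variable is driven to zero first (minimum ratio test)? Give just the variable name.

Ratios: row 1 (p): entry -8/13 ≤ 0, skip; row 2 (q): (81/26)/(19/26) = 81/19; row 3 (s3): entry -31/26 ≤ 0, skip; row 4 (r): (17/13)/(8/13) = 17/8; row 5 (s5): (126/13)/(18/13) = 7.
Minimum ratio 17/8 is in the r row, so r leaves.

r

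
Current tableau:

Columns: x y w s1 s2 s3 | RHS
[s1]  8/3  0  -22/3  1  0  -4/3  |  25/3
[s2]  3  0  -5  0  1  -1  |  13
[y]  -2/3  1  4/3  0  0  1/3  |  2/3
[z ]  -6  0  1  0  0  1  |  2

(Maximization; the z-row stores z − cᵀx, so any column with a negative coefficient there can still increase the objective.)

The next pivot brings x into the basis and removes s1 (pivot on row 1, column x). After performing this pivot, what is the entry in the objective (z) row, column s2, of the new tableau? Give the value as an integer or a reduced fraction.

Pivot element is row 1, column x: 8/3.
Normalize row 1: new (row 1, s2) = 0/(8/3) = 0.
z-row ← z-row − (-6)·(new row 1): 0 − (-6)·0 = 0.

0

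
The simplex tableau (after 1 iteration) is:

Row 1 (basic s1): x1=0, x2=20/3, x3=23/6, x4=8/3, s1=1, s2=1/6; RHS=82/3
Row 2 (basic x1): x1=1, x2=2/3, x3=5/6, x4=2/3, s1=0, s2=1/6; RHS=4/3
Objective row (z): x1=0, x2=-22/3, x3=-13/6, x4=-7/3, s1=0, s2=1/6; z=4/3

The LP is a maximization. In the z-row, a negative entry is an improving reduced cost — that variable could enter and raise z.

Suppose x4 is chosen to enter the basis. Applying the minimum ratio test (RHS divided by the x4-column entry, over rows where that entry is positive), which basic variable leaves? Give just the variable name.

Ratios: row 1 (s1): (82/3)/(8/3) = 41/4; row 2 (x1): (4/3)/(2/3) = 2.
Minimum ratio 2 is in the x1 row, so x1 leaves.

x1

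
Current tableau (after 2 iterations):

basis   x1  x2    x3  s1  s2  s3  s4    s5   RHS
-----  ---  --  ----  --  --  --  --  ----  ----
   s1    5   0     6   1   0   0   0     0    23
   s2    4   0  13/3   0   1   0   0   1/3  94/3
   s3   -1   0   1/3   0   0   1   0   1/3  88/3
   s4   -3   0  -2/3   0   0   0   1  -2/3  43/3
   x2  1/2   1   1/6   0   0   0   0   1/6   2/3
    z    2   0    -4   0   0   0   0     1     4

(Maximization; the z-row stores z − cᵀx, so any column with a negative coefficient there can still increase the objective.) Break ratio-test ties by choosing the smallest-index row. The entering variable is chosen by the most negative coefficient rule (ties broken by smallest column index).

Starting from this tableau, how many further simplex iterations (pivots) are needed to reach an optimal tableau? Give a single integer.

1

pivot: x3 in, s1 out → z = 58/3
No improving column remains; optimal.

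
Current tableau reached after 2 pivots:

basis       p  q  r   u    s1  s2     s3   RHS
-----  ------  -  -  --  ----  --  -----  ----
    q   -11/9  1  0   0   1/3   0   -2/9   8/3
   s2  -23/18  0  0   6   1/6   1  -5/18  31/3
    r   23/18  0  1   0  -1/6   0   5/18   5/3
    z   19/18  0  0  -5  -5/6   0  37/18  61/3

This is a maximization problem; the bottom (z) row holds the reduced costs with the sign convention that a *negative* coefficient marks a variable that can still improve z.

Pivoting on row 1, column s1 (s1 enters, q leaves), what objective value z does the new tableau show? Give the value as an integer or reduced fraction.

Minimum ratio for s1: (8/3)/(1/3) = 8.
z changes by −(z-row coeff of s1)·ratio = −(-5/6)·8 = 20/3.
New z = 61/3 + (20/3) = 27.

27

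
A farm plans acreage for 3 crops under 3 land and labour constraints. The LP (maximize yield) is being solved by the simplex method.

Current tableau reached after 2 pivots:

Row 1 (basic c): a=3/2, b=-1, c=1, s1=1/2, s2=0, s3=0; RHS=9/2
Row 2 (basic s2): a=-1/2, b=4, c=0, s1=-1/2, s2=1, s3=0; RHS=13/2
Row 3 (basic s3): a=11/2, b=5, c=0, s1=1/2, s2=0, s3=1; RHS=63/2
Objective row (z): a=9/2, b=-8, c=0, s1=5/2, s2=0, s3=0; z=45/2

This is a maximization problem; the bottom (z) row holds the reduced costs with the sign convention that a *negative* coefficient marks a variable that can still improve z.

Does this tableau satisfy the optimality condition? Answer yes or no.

Column b has objective-row coefficient -8, which is negative; an improving pivot exists, so not yet optimal.

no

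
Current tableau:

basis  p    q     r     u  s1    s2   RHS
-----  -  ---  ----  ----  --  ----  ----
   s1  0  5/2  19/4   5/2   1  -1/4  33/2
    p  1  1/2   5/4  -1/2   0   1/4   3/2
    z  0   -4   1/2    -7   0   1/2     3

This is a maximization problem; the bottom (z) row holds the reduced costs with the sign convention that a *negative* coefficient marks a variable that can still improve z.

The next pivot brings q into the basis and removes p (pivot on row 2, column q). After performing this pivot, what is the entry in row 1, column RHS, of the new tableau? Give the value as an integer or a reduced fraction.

9

Pivot element is row 2, column q: 1/2.
Normalize row 2: new (row 2, RHS) = (3/2)/(1/2) = 3.
row 1 ← row 1 − (5/2)·(new row 2): 33/2 − (5/2)·3 = 9.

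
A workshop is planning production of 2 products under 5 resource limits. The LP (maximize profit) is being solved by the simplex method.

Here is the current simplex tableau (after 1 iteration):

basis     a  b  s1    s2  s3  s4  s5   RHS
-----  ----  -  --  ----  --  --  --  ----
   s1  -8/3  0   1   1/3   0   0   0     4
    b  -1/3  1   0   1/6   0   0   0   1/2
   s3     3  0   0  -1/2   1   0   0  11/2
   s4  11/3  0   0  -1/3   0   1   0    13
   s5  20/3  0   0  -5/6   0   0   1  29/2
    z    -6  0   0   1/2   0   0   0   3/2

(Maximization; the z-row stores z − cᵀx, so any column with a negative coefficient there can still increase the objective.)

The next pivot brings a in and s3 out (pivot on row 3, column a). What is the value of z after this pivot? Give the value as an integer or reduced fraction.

Minimum ratio for a: (11/2)/3 = 11/6.
z changes by −(z-row coeff of a)·ratio = −(-6)·(11/6) = 11.
New z = 3/2 + 11 = 25/2.

25/2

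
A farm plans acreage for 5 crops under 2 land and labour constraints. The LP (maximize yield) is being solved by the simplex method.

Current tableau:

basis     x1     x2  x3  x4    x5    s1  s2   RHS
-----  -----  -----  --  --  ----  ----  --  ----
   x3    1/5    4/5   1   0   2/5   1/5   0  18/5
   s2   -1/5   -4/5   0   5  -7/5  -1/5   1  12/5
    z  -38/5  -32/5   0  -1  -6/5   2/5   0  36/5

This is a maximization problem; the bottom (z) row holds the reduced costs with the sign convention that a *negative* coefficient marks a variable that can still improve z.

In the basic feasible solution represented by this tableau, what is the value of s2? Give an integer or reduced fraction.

s2 is basic (row 2); its value is the RHS of that row: 12/5.

12/5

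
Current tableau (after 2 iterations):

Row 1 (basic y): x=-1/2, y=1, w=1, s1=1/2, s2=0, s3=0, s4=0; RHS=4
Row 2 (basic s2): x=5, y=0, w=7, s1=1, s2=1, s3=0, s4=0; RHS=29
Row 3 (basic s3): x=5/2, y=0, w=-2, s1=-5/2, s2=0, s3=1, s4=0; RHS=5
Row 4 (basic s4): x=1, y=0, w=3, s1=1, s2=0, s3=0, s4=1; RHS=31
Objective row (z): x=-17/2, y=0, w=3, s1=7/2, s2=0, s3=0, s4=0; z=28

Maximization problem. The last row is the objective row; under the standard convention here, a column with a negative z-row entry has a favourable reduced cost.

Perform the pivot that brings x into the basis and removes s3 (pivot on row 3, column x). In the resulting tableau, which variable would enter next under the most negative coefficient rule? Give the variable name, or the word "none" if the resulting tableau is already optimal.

s1

Pivot element 5/2. New z-row = old z-row − (-17/2)·(row 3/(5/2)).
Updated z-row coefficients: x: 0, y: 0, w: -19/5, s1: -5, s2: 0, s3: 17/5, s4: 0.
The most negative is -5 in column s1, so s1 would enter next.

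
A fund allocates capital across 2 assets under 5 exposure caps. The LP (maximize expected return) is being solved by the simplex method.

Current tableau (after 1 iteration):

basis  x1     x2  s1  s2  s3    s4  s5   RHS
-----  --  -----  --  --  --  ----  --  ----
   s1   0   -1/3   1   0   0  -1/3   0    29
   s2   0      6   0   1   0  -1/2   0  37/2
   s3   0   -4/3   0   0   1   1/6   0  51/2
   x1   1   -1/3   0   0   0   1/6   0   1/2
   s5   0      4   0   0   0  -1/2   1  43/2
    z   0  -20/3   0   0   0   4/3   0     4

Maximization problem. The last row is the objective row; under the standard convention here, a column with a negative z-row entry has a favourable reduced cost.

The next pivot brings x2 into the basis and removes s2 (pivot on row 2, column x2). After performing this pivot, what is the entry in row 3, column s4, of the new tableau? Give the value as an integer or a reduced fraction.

1/18

Pivot element is row 2, column x2: 6.
Normalize row 2: new (row 2, s4) = (-1/2)/6 = -1/12.
row 3 ← row 3 − (-4/3)·(new row 2): 1/6 − (-4/3)·(-1/12) = 1/18.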